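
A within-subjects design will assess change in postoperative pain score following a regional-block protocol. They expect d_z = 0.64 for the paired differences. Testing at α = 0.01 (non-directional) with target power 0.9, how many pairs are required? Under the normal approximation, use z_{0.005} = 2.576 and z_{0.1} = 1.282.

For a paired (one-sample on differences) test: n = ((z_{α/2} + z_β) / d)².
z_{α/2} + z_β = 2.576 + 1.282 = 3.858.
n = (3.858 / 0.64)² = 6.028² = 36.34.
Round up.

n = 37 pairs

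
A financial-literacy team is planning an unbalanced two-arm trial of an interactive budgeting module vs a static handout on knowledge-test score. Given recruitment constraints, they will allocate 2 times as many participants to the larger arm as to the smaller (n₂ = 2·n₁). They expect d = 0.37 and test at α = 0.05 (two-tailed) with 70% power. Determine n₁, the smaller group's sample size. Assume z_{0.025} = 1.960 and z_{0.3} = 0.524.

With allocation ratio k = n₂/n₁ = 2, Var(x̄₁−x̄₂) = σ²(1/n₁ + 1/(k·n₁)) = σ²·(k+1)/(k·n₁).
So n₁ = (1 + 1/k)·((z_{α/2} + z_β)/d)² = 1.500 × (2.484/0.37)².
n₁ = 1.500 × 45.07 = 67.6.
Round up: n₁ = 68, giving n₂ = 2 × 68 = 136.

n₁ = 68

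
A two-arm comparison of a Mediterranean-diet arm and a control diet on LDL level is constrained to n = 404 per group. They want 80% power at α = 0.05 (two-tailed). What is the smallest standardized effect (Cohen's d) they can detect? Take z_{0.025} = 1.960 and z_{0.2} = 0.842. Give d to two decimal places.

For two independent groups of n = 404 each: d_min = (z_{α/2} + z_β)·√(2/n).
z-sum = 1.960 + 0.842 = 2.802.
d_min = 2.802 × √(2/404) = 2.802 × 0.0704 = 0.197.

d_min ≈ 0.20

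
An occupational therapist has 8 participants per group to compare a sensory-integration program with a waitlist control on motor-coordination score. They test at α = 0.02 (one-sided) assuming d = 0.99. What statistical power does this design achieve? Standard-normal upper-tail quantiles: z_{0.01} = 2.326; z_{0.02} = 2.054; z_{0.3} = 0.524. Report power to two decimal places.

For two equal groups, power = Φ(d·√(n/2) − z_{α}).
d·√(n/2) = 0.99 × √(8/2) = 0.99 × 2.000 = 1.980.
z_β = 1.980 − 2.054 = -0.074.
Power = Φ(-0.074) = 0.471.

power ≈ 0.47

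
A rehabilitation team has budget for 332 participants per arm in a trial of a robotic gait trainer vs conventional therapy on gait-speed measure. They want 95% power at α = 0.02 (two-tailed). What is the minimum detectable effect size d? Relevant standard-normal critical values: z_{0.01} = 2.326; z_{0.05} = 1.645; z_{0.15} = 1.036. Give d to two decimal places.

d_min ≈ 0.31

For two independent groups of n = 332 each: d_min = (z_{α/2} + z_β)·√(2/n).
z-sum = 2.326 + 1.645 = 3.971.
d_min = 3.971 × √(2/332) = 3.971 × 0.0776 = 0.308.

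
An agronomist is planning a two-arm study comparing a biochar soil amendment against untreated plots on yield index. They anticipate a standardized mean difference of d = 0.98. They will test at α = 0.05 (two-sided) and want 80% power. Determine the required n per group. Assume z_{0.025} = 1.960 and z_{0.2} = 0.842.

For two independent groups with equal n: n = 2·((z_{α/2} + z_β) / d)².
z_{α/2} + z_β = 1.960 + 0.842 = 2.802.
n = 2 × (2.802 / 0.98)² = 2 × 2.859² = 2 × 8.17 = 16.3.
Round up to the next whole participant.

n = 17 per group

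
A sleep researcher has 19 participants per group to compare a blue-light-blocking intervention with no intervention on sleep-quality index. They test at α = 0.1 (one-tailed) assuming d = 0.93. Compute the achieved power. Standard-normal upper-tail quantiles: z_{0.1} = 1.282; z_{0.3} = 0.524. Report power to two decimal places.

power ≈ 0.94

For two equal groups, power = Φ(d·√(n/2) − z_{α}).
d·√(n/2) = 0.93 × √(19/2) = 0.93 × 3.082 = 2.866.
z_β = 2.866 − 1.282 = 1.584.
Power = Φ(1.584) = 0.943.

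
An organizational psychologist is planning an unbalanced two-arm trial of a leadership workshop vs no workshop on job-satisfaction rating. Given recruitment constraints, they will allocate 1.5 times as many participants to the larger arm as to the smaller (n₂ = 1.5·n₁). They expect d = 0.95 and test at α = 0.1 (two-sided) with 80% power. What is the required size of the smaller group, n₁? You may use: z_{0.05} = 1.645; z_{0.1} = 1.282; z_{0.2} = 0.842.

n₁ = 12

With allocation ratio k = n₂/n₁ = 1.5, Var(x̄₁−x̄₂) = σ²(1/n₁ + 1/(k·n₁)) = σ²·(k+1)/(k·n₁).
So n₁ = (1 + 1/k)·((z_{α/2} + z_β)/d)² = 1.667 × (2.487/0.95)².
n₁ = 1.667 × 6.85 = 11.4.
Round up: n₁ = 12, giving n₂ = 1.5 × 12 = 18.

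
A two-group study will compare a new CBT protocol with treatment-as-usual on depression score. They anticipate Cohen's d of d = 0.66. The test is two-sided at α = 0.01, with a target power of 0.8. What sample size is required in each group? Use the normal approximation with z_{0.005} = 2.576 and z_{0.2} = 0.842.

For two independent groups with equal n: n = 2·((z_{α/2} + z_β) / d)².
z_{α/2} + z_β = 2.576 + 0.842 = 3.418.
n = 2 × (3.418 / 0.66)² = 2 × 5.179² = 2 × 26.82 = 53.6.
Round up to the next whole participant.

n = 54 per group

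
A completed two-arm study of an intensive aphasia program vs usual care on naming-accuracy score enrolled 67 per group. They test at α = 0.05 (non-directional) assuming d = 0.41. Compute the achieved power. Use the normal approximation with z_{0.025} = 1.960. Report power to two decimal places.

For two equal groups, power = Φ(d·√(n/2) − z_{α/2}).
d·√(n/2) = 0.41 × √(67/2) = 0.41 × 5.788 = 2.373.
z_β = 2.373 − 1.960 = 0.413.
Power = Φ(0.413) = 0.660.

power ≈ 0.66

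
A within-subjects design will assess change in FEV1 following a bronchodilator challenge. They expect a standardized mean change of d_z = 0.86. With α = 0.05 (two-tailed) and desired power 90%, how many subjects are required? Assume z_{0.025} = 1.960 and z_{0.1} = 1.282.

For a paired (one-sample on differences) test: n = ((z_{α/2} + z_β) / d)².
z_{α/2} + z_β = 1.960 + 1.282 = 3.242.
n = (3.242 / 0.86)² = 3.770² = 14.21.
Round up.

n = 15 pairs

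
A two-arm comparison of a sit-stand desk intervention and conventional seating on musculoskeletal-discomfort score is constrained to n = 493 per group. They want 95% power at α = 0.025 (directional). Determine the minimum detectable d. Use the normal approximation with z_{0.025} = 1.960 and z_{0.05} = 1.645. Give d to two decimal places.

For two independent groups of n = 493 each: d_min = (z_{α} + z_β)·√(2/n).
z-sum = 1.960 + 1.645 = 3.605.
d_min = 3.605 × √(2/493) = 3.605 × 0.0637 = 0.230.

d_min ≈ 0.23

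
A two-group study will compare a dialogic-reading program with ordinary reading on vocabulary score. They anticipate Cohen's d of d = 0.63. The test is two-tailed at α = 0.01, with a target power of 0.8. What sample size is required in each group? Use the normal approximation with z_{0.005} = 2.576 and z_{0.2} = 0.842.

For two independent groups with equal n: n = 2·((z_{α/2} + z_β) / d)².
z_{α/2} + z_β = 2.576 + 0.842 = 3.418.
n = 2 × (3.418 / 0.63)² = 2 × 5.425² = 2 × 29.43 = 58.9.
Round up to the next whole participant.

n = 59 per group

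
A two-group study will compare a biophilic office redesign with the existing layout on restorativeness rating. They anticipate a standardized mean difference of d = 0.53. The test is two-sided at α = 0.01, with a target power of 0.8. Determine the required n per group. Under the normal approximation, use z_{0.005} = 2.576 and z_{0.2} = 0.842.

For two independent groups with equal n: n = 2·((z_{α/2} + z_β) / d)².
z_{α/2} + z_β = 2.576 + 0.842 = 3.418.
n = 2 × (3.418 / 0.53)² = 2 × 6.449² = 2 × 41.59 = 83.2.
Round up to the next whole participant.

n = 84 per group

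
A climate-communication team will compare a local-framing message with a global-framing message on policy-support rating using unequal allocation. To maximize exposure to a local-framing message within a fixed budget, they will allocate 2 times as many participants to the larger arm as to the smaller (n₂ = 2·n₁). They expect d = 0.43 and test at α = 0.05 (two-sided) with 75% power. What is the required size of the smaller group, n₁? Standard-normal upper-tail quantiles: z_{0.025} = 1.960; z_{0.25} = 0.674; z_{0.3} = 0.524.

n₁ = 57

With allocation ratio k = n₂/n₁ = 2, Var(x̄₁−x̄₂) = σ²(1/n₁ + 1/(k·n₁)) = σ²·(k+1)/(k·n₁).
So n₁ = (1 + 1/k)·((z_{α/2} + z_β)/d)² = 1.500 × (2.634/0.43)².
n₁ = 1.500 × 37.52 = 56.3.
Round up: n₁ = 57, giving n₂ = 2 × 57 = 114.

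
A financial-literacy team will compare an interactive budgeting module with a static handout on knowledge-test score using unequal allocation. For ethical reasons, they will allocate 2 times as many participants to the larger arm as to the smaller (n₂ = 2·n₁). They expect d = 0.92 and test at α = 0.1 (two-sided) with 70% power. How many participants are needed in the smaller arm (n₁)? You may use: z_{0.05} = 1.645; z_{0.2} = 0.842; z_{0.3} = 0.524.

n₁ = 9

With allocation ratio k = n₂/n₁ = 2, Var(x̄₁−x̄₂) = σ²(1/n₁ + 1/(k·n₁)) = σ²·(k+1)/(k·n₁).
So n₁ = (1 + 1/k)·((z_{α/2} + z_β)/d)² = 1.500 × (2.169/0.92)².
n₁ = 1.500 × 5.56 = 8.3.
Round up: n₁ = 9, giving n₂ = 2 × 9 = 18.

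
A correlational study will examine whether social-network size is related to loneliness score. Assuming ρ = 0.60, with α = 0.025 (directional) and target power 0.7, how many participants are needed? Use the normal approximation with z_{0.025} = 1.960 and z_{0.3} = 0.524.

Fisher's z: C = ½·ln((1+r)/(1−r)) = ½·ln(4.0000) = 0.6931.
n = ((z_{α} + z_β)/C)² + 3.
(1.960 + 0.524) / 0.6931 = 2.484 / 0.6931 = 3.584.
n = 3.584² + 3 = 12.84 + 3 = 15.8.
Round up.

n = 16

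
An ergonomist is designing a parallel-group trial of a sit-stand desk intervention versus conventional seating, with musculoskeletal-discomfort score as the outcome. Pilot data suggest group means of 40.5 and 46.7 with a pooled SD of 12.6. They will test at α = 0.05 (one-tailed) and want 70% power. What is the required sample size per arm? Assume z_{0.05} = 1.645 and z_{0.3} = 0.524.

n = 39 per group

Cohen's d = |M₁ − M₂| / SD_pooled = |40.5 − 46.7| / 12.6 = 6.2 / 12.6 = 0.492.
For two independent groups with equal n: n = 2·((z_{α} + z_β) / d)².
z_{α} + z_β = 1.645 + 0.524 = 2.169.
n = 2 × (2.169 / 0.492)² = 2 × 4.409² = 2 × 19.44 = 38.9.
Round up to the next whole participant.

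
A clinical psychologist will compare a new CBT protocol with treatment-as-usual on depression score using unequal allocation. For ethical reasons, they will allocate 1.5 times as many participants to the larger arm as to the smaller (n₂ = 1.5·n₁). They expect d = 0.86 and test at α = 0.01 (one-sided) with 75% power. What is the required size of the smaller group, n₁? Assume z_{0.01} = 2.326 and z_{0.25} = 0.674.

n₁ = 21

With allocation ratio k = n₂/n₁ = 1.5, Var(x̄₁−x̄₂) = σ²(1/n₁ + 1/(k·n₁)) = σ²·(k+1)/(k·n₁).
So n₁ = (1 + 1/k)·((z_{α} + z_β)/d)² = 1.667 × (3.000/0.86)².
n₁ = 1.667 × 12.17 = 20.3.
Round up: n₁ = 21, giving n₂ = ⌈1.5 × 21⌉ = ⌈31.5⌉ = 32.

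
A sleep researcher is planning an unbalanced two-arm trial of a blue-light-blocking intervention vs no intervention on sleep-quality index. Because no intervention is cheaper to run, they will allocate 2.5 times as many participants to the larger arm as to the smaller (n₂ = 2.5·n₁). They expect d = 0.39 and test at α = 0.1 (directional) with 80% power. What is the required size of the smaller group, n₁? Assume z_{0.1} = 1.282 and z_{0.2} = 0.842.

With allocation ratio k = n₂/n₁ = 2.5, Var(x̄₁−x̄₂) = σ²(1/n₁ + 1/(k·n₁)) = σ²·(k+1)/(k·n₁).
So n₁ = (1 + 1/k)·((z_{α} + z_β)/d)² = 1.400 × (2.124/0.39)².
n₁ = 1.400 × 29.66 = 41.5.
Round up: n₁ = 42, giving n₂ = 2.5 × 42 = 105.

n₁ = 42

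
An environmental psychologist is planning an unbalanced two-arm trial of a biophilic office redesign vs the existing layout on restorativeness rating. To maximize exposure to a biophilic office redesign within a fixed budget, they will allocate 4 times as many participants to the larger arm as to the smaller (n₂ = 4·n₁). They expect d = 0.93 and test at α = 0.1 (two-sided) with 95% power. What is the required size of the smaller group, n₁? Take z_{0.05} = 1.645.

With allocation ratio k = n₂/n₁ = 4, Var(x̄₁−x̄₂) = σ²(1/n₁ + 1/(k·n₁)) = σ²·(k+1)/(k·n₁).
So n₁ = (1 + 1/k)·((z_{α/2} + z_β)/d)² = 1.250 × (3.290/0.93)².
n₁ = 1.250 × 12.51 = 15.6.
Round up: n₁ = 16, giving n₂ = 4 × 16 = 64.

n₁ = 16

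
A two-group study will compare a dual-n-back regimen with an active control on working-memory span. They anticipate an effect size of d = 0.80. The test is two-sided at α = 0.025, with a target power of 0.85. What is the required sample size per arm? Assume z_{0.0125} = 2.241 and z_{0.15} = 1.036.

For two independent groups with equal n: n = 2·((z_{α/2} + z_β) / d)².
z_{α/2} + z_β = 2.241 + 1.036 = 3.277.
n = 2 × (3.277 / 0.80)² = 2 × 4.096² = 2 × 16.78 = 33.6.
Round up to the next whole participant.

n = 34 per group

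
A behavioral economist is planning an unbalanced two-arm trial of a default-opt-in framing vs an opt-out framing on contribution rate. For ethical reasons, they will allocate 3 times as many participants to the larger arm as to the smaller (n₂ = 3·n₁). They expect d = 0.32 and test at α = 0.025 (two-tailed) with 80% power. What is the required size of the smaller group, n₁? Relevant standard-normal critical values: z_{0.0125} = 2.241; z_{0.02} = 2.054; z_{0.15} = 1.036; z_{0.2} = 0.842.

n₁ = 124

With allocation ratio k = n₂/n₁ = 3, Var(x̄₁−x̄₂) = σ²(1/n₁ + 1/(k·n₁)) = σ²·(k+1)/(k·n₁).
So n₁ = (1 + 1/k)·((z_{α/2} + z_β)/d)² = 1.333 × (3.083/0.32)².
n₁ = 1.333 × 92.82 = 123.8.
Round up: n₁ = 124, giving n₂ = 3 × 124 = 372.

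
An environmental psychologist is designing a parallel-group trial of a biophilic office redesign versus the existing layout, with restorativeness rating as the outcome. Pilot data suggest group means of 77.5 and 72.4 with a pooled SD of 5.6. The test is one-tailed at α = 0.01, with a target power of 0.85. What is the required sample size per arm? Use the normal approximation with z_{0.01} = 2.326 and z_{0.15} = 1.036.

Cohen's d = |M₁ − M₂| / SD_pooled = |77.5 − 72.4| / 5.6 = 5.1 / 5.6 = 0.911.
For two independent groups with equal n: n = 2·((z_{α} + z_β) / d)².
z_{α} + z_β = 2.326 + 1.036 = 3.362.
n = 2 × (3.362 / 0.911)² = 2 × 3.690² = 2 × 13.62 = 27.2.
Round up to the next whole participant.

n = 28 per group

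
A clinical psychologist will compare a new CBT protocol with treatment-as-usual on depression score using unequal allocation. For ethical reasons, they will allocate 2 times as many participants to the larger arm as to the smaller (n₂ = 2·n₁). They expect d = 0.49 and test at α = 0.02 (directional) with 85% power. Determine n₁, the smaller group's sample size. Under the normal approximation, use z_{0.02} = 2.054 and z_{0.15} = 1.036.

With allocation ratio k = n₂/n₁ = 2, Var(x̄₁−x̄₂) = σ²(1/n₁ + 1/(k·n₁)) = σ²·(k+1)/(k·n₁).
So n₁ = (1 + 1/k)·((z_{α} + z_β)/d)² = 1.500 × (3.090/0.49)².
n₁ = 1.500 × 39.77 = 59.7.
Round up: n₁ = 60, giving n₂ = 2 × 60 = 120.

n₁ = 60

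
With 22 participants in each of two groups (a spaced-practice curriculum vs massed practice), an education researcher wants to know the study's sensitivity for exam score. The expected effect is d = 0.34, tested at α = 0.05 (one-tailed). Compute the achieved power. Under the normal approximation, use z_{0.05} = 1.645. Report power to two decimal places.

For two equal groups, power = Φ(d·√(n/2) − z_{α}).
d·√(n/2) = 0.34 × √(22/2) = 0.34 × 3.317 = 1.128.
z_β = 1.128 − 1.645 = -0.517.
Power = Φ(-0.517) = 0.302.

power ≈ 0.30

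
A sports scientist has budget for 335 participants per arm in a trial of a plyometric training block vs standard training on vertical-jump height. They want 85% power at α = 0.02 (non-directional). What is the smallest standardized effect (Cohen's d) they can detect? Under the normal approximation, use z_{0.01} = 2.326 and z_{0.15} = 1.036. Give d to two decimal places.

d_min ≈ 0.26

For two independent groups of n = 335 each: d_min = (z_{α/2} + z_β)·√(2/n).
z-sum = 2.326 + 1.036 = 3.362.
d_min = 3.362 × √(2/335) = 3.362 × 0.0773 = 0.260.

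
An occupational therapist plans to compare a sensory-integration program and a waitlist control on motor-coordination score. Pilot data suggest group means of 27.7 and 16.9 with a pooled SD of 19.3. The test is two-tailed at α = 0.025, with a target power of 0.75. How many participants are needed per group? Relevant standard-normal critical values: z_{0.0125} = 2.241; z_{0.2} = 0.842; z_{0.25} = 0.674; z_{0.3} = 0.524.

Cohen's d = |M₁ − M₂| / SD_pooled = |27.7 − 16.9| / 19.3 = 10.8 / 19.3 = 0.560.
For two independent groups with equal n: n = 2·((z_{α/2} + z_β) / d)².
z_{α/2} + z_β = 2.241 + 0.674 = 2.915.
n = 2 × (2.915 / 0.560)² = 2 × 5.205² = 2 × 27.10 = 54.2.
Round up to the next whole participant.

n = 55 per group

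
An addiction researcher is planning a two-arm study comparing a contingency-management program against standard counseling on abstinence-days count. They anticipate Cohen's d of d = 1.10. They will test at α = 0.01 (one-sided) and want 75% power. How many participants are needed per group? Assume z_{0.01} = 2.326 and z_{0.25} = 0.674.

For two independent groups with equal n: n = 2·((z_{α} + z_β) / d)².
z_{α} + z_β = 2.326 + 0.674 = 3.000.
n = 2 × (3.000 / 1.10)² = 2 × 2.727² = 2 × 7.44 = 14.9.
Round up to the next whole participant.

n = 15 per group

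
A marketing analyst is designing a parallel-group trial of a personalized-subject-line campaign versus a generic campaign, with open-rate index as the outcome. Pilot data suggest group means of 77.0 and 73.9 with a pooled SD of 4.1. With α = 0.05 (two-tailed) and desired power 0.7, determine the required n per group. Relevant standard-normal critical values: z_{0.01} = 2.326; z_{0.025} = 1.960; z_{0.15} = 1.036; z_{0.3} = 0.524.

n = 22 per group

Cohen's d = |M₁ − M₂| / SD_pooled = |77.0 − 73.9| / 4.1 = 3.1 / 4.1 = 0.756.
For two independent groups with equal n: n = 2·((z_{α/2} + z_β) / d)².
z_{α/2} + z_β = 1.960 + 0.524 = 2.484.
n = 2 × (2.484 / 0.756)² = 2 × 3.286² = 2 × 10.80 = 21.6.
Round up to the next whole participant.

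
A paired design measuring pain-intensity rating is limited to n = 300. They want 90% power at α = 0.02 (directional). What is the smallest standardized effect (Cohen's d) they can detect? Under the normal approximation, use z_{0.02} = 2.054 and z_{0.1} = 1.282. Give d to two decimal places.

For a single sample (or paired design) of n = 300: d_min = (z_{α} + z_β)/√n.
z-sum = 2.054 + 1.282 = 3.336.
d_min = 3.336 / √300 = 3.336 / 17.321 = 0.193.

d_min ≈ 0.19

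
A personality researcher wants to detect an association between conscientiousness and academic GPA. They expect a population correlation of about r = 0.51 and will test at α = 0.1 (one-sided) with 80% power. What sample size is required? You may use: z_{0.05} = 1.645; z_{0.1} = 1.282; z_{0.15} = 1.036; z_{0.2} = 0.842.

n = 18

Fisher's z: C = ½·ln((1+r)/(1−r)) = ½·ln(3.0816) = 0.5627.
n = ((z_{α} + z_β)/C)² + 3.
(1.282 + 0.842) / 0.5627 = 2.124 / 0.5627 = 3.775.
n = 3.775² + 3 = 14.25 + 3 = 17.2.
Round up.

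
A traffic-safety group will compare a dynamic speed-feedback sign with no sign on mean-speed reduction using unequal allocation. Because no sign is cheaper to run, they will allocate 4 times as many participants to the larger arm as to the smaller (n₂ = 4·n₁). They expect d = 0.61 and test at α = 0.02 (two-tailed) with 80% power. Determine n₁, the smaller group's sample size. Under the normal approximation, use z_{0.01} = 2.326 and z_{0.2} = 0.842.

With allocation ratio k = n₂/n₁ = 4, Var(x̄₁−x̄₂) = σ²(1/n₁ + 1/(k·n₁)) = σ²·(k+1)/(k·n₁).
So n₁ = (1 + 1/k)·((z_{α/2} + z_β)/d)² = 1.250 × (3.168/0.61)².
n₁ = 1.250 × 26.97 = 33.7.
Round up: n₁ = 34, giving n₂ = 4 × 34 = 136.

n₁ = 34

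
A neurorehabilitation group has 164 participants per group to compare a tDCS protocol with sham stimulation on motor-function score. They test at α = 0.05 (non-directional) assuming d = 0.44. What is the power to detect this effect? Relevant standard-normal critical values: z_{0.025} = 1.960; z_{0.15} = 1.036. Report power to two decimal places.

For two equal groups, power = Φ(d·√(n/2) − z_{α/2}).
d·√(n/2) = 0.44 × √(164/2) = 0.44 × 9.055 = 3.984.
z_β = 3.984 − 1.960 = 2.024.
Power = Φ(2.024) = 0.979.

power ≈ 0.98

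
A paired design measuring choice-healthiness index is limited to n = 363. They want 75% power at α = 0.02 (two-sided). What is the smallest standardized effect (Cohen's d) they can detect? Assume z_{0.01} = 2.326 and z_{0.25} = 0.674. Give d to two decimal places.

d_min ≈ 0.16

For a single sample (or paired design) of n = 363: d_min = (z_{α/2} + z_β)/√n.
z-sum = 2.326 + 0.674 = 3.000.
d_min = 3.000 / √363 = 3.000 / 19.053 = 0.157.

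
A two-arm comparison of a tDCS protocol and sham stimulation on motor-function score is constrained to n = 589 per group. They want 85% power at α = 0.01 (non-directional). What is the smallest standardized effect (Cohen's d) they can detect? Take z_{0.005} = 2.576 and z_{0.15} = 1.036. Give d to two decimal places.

d_min ≈ 0.21

For two independent groups of n = 589 each: d_min = (z_{α/2} + z_β)·√(2/n).
z-sum = 2.576 + 1.036 = 3.612.
d_min = 3.612 × √(2/589) = 3.612 × 0.0583 = 0.210.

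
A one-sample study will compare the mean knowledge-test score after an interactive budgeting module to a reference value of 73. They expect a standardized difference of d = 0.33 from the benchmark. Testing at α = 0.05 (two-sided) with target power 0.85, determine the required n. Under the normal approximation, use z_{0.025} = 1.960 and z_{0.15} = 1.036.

n = 83

For a one-sample test: n = ((z_{α/2} + z_β) / d)².
z_{α/2} + z_β = 1.960 + 1.036 = 2.996.
n = (2.996 / 0.33)² = 9.079² = 82.42.
Round up.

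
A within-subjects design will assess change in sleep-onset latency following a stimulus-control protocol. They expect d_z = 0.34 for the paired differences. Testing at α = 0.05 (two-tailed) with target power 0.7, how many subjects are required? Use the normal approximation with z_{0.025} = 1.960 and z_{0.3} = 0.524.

For a paired (one-sample on differences) test: n = ((z_{α/2} + z_β) / d)².
z_{α/2} + z_β = 1.960 + 0.524 = 2.484.
n = (2.484 / 0.34)² = 7.306² = 53.38.
Round up.

n = 54 pairs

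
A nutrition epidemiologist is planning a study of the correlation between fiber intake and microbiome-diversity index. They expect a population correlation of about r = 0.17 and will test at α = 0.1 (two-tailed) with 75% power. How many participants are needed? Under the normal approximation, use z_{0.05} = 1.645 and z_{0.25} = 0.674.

Fisher's z: C = ½·ln((1+r)/(1−r)) = ½·ln(1.4096) = 0.1717.
n = ((z_{α/2} + z_β)/C)² + 3.
(1.645 + 0.674) / 0.1717 = 2.319 / 0.1717 = 13.506.
n = 13.506² + 3 = 182.42 + 3 = 185.4.
Round up.

n = 186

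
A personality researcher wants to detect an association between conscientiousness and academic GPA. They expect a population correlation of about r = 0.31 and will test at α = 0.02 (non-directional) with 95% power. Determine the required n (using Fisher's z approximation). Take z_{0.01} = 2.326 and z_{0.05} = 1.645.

Fisher's z: C = ½·ln((1+r)/(1−r)) = ½·ln(1.8986) = 0.3205.
n = ((z_{α/2} + z_β)/C)² + 3.
(2.326 + 1.645) / 0.3205 = 3.971 / 0.3205 = 12.390.
n = 12.390² + 3 = 153.51 + 3 = 156.5.
Round up.

n = 157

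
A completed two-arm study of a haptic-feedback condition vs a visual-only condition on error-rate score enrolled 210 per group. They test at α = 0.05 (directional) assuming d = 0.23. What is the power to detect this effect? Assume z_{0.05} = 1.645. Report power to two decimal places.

For two equal groups, power = Φ(d·√(n/2) − z_{α}).
d·√(n/2) = 0.23 × √(210/2) = 0.23 × 10.247 = 2.357.
z_β = 2.357 − 1.645 = 0.712.
Power = Φ(0.712) = 0.762.

power ≈ 0.76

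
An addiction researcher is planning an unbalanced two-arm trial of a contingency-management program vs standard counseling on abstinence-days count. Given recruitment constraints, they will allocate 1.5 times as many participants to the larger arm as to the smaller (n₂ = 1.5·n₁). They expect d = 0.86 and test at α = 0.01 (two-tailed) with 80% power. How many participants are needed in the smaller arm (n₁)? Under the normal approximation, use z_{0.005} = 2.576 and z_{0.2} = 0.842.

With allocation ratio k = n₂/n₁ = 1.5, Var(x̄₁−x̄₂) = σ²(1/n₁ + 1/(k·n₁)) = σ²·(k+1)/(k·n₁).
So n₁ = (1 + 1/k)·((z_{α/2} + z_β)/d)² = 1.667 × (3.418/0.86)².
n₁ = 1.667 × 15.80 = 26.3.
Round up: n₁ = 27, giving n₂ = ⌈1.5 × 27⌉ = ⌈40.5⌉ = 41.

n₁ = 27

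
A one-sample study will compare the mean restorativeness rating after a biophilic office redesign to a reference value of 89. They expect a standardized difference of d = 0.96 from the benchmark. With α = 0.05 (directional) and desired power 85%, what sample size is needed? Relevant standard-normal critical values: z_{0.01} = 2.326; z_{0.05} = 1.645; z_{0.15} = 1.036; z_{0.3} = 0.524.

n = 8

For a one-sample test: n = ((z_{α} + z_β) / d)².
z_{α} + z_β = 1.645 + 1.036 = 2.681.
n = (2.681 / 0.96)² = 2.793² = 7.80.
Round up.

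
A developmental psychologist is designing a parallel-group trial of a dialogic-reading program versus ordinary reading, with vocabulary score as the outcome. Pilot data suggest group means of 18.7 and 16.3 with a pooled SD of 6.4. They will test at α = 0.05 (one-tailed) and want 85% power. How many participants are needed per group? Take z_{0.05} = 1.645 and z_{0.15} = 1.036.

n = 103 per group

Cohen's d = |M₁ − M₂| / SD_pooled = |18.7 − 16.3| / 6.4 = 2.4 / 6.4 = 0.375.
For two independent groups with equal n: n = 2·((z_{α} + z_β) / d)².
z_{α} + z_β = 1.645 + 1.036 = 2.681.
n = 2 × (2.681 / 0.375)² = 2 × 7.149² = 2 × 51.11 = 102.2.
Round up to the next whole participant.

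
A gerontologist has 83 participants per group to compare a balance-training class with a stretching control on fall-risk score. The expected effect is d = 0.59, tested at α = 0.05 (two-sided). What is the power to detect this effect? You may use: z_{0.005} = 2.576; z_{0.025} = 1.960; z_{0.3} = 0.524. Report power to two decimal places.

For two equal groups, power = Φ(d·√(n/2) − z_{α/2}).
d·√(n/2) = 0.59 × √(83/2) = 0.59 × 6.442 = 3.801.
z_β = 3.801 − 1.960 = 1.841.
Power = Φ(1.841) = 0.967.

power ≈ 0.97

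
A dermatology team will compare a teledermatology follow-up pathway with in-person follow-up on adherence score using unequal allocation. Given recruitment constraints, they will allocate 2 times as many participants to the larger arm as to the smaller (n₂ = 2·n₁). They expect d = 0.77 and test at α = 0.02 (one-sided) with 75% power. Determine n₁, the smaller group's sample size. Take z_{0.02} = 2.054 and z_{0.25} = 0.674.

n₁ = 19

With allocation ratio k = n₂/n₁ = 2, Var(x̄₁−x̄₂) = σ²(1/n₁ + 1/(k·n₁)) = σ²·(k+1)/(k·n₁).
So n₁ = (1 + 1/k)·((z_{α} + z_β)/d)² = 1.500 × (2.728/0.77)².
n₁ = 1.500 × 12.55 = 18.8.
Round up: n₁ = 19, giving n₂ = 2 × 19 = 38.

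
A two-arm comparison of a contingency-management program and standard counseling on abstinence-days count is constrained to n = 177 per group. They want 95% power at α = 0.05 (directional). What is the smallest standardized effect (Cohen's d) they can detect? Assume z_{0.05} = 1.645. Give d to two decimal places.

For two independent groups of n = 177 each: d_min = (z_{α} + z_β)·√(2/n).
z-sum = 1.645 + 1.645 = 3.290.
d_min = 3.290 × √(2/177) = 3.290 × 0.1063 = 0.350.

d_min ≈ 0.35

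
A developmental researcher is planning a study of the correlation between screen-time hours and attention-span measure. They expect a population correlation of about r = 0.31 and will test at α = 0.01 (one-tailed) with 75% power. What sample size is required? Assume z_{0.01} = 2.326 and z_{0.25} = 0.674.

n = 91

Fisher's z: C = ½·ln((1+r)/(1−r)) = ½·ln(1.8986) = 0.3205.
n = ((z_{α} + z_β)/C)² + 3.
(2.326 + 0.674) / 0.3205 = 3.000 / 0.3205 = 9.360.
n = 9.360² + 3 = 87.62 + 3 = 90.6.
Round up.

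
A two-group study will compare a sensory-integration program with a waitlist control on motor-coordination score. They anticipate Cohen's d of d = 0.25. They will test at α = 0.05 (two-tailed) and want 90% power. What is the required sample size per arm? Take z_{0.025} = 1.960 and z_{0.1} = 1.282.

n = 337 per group

For two independent groups with equal n: n = 2·((z_{α/2} + z_β) / d)².
z_{α/2} + z_β = 1.960 + 1.282 = 3.242.
n = 2 × (3.242 / 0.25)² = 2 × 12.968² = 2 × 168.17 = 336.3.
Round up to the next whole participant.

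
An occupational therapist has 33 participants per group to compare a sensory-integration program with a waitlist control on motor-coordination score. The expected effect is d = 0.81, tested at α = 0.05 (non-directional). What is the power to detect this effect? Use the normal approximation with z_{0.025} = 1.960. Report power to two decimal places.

For two equal groups, power = Φ(d·√(n/2) − z_{α/2}).
d·√(n/2) = 0.81 × √(33/2) = 0.81 × 4.062 = 3.290.
z_β = 3.290 − 1.960 = 1.330.
Power = Φ(1.330) = 0.908.

power ≈ 0.91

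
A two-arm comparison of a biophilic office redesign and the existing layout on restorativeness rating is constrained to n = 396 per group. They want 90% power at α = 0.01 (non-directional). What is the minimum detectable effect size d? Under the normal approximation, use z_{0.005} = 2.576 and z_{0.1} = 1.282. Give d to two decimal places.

d_min ≈ 0.27

For two independent groups of n = 396 each: d_min = (z_{α/2} + z_β)·√(2/n).
z-sum = 2.576 + 1.282 = 3.858.
d_min = 3.858 × √(2/396) = 3.858 × 0.0711 = 0.274.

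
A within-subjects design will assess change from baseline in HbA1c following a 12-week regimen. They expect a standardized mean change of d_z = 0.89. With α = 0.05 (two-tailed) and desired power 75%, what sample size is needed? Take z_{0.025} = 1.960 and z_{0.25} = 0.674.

For a paired (one-sample on differences) test: n = ((z_{α/2} + z_β) / d)².
z_{α/2} + z_β = 1.960 + 0.674 = 2.634.
n = (2.634 / 0.89)² = 2.960² = 8.76.
Round up.

n = 9 pairs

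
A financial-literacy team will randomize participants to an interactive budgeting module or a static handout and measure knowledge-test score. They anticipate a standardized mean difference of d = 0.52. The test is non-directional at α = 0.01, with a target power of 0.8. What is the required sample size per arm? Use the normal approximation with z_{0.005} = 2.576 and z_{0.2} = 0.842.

For two independent groups with equal n: n = 2·((z_{α/2} + z_β) / d)².
z_{α/2} + z_β = 2.576 + 0.842 = 3.418.
n = 2 × (3.418 / 0.52)² = 2 × 6.573² = 2 × 43.21 = 86.4.
Round up to the next whole participant.

n = 87 per group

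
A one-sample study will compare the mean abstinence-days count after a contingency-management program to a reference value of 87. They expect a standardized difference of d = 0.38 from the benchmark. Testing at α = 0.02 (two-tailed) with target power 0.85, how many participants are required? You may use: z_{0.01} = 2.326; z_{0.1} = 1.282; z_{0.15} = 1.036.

For a one-sample test: n = ((z_{α/2} + z_β) / d)².
z_{α/2} + z_β = 2.326 + 1.036 = 3.362.
n = (3.362 / 0.38)² = 8.847² = 78.28.
Round up.

n = 79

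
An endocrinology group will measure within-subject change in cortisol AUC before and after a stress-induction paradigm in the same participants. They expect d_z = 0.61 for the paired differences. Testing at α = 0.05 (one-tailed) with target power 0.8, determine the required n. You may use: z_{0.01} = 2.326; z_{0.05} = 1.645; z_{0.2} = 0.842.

n = 17 pairs

For a paired (one-sample on differences) test: n = ((z_{α} + z_β) / d)².
z_{α} + z_β = 1.645 + 0.842 = 2.487.
n = (2.487 / 0.61)² = 4.077² = 16.62.
Round up.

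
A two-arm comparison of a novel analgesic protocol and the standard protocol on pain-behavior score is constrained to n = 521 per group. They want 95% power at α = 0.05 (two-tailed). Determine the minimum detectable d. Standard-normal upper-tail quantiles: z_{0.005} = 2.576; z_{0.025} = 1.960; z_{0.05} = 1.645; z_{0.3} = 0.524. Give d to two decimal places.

For two independent groups of n = 521 each: d_min = (z_{α/2} + z_β)·√(2/n).
z-sum = 1.960 + 1.645 = 3.605.
d_min = 3.605 × √(2/521) = 3.605 × 0.0620 = 0.223.

d_min ≈ 0.22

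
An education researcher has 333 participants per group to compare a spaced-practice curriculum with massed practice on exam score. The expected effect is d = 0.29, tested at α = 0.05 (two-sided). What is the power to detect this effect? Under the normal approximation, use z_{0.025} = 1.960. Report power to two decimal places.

For two equal groups, power = Φ(d·√(n/2) − z_{α/2}).
d·√(n/2) = 0.29 × √(333/2) = 0.29 × 12.903 = 3.742.
z_β = 3.742 − 1.960 = 1.782.
Power = Φ(1.782) = 0.963.

power ≈ 0.96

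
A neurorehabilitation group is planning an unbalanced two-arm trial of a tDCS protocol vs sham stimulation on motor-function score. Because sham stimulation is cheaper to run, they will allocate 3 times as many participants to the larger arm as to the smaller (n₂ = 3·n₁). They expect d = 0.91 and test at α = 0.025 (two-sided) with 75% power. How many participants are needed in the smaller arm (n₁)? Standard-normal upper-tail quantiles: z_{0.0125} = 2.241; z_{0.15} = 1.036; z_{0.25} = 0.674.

n₁ = 14

With allocation ratio k = n₂/n₁ = 3, Var(x̄₁−x̄₂) = σ²(1/n₁ + 1/(k·n₁)) = σ²·(k+1)/(k·n₁).
So n₁ = (1 + 1/k)·((z_{α/2} + z_β)/d)² = 1.333 × (2.915/0.91)².
n₁ = 1.333 × 10.26 = 13.7.
Round up: n₁ = 14, giving n₂ = 3 × 14 = 42.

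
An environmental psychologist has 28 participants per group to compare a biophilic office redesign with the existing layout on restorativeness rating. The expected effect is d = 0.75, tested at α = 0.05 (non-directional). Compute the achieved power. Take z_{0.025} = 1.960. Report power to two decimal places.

power ≈ 0.80

For two equal groups, power = Φ(d·√(n/2) − z_{α/2}).
d·√(n/2) = 0.75 × √(28/2) = 0.75 × 3.742 = 2.806.
z_β = 2.806 − 1.960 = 0.846.
Power = Φ(0.846) = 0.801.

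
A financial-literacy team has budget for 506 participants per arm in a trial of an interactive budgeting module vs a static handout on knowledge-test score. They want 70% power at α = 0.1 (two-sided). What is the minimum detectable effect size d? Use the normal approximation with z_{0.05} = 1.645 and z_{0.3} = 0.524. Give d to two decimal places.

For two independent groups of n = 506 each: d_min = (z_{α/2} + z_β)·√(2/n).
z-sum = 1.645 + 0.524 = 2.169.
d_min = 2.169 × √(2/506) = 2.169 × 0.0629 = 0.136.

d_min ≈ 0.14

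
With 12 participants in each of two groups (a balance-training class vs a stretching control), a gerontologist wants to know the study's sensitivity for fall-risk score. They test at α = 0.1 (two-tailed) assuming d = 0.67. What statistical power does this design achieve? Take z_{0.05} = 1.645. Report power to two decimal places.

power ≈ 0.50

For two equal groups, power = Φ(d·√(n/2) − z_{α/2}).
d·√(n/2) = 0.67 × √(12/2) = 0.67 × 2.449 = 1.641.
z_β = 1.641 − 1.645 = -0.004.
Power = Φ(-0.004) = 0.498.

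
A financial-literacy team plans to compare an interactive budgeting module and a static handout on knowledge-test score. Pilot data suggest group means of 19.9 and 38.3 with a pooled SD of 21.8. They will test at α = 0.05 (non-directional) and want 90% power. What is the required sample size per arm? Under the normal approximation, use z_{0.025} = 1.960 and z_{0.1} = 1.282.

Cohen's d = |M₁ − M₂| / SD_pooled = |19.9 − 38.3| / 21.8 = 18.4 / 21.8 = 0.844.
For two independent groups with equal n: n = 2·((z_{α/2} + z_β) / d)².
z_{α/2} + z_β = 1.960 + 1.282 = 3.242.
n = 2 × (3.242 / 0.844)² = 2 × 3.841² = 2 × 14.76 = 29.5.
Round up to the next whole participant.

n = 30 per group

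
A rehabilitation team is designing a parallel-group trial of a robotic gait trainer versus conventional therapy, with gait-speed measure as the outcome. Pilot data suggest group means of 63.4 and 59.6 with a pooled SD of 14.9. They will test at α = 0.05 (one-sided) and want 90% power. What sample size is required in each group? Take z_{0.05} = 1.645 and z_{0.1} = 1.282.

n = 264 per group

Cohen's d = |M₁ − M₂| / SD_pooled = |63.4 − 59.6| / 14.9 = 3.8 / 14.9 = 0.255.
For two independent groups with equal n: n = 2·((z_{α} + z_β) / d)².
z_{α} + z_β = 1.645 + 1.282 = 2.927.
n = 2 × (2.927 / 0.255)² = 2 × 11.478² = 2 × 131.75 = 263.5.
Round up to the next whole participant.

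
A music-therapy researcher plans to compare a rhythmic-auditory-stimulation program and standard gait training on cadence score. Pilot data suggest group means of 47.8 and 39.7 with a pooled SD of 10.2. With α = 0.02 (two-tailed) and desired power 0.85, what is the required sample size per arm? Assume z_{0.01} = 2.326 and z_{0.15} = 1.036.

n = 36 per group

Cohen's d = |M₁ − M₂| / SD_pooled = |47.8 − 39.7| / 10.2 = 8.1 / 10.2 = 0.794.
For two independent groups with equal n: n = 2·((z_{α/2} + z_β) / d)².
z_{α/2} + z_β = 2.326 + 1.036 = 3.362.
n = 2 × (3.362 / 0.794)² = 2 × 4.234² = 2 × 17.93 = 35.9.
Round up to the next whole participant.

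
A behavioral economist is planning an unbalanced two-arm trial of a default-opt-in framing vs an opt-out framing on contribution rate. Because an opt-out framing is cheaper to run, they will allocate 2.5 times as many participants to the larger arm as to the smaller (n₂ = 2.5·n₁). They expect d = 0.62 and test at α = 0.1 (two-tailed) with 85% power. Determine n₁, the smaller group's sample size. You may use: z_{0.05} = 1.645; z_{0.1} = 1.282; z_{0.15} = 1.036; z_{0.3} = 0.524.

With allocation ratio k = n₂/n₁ = 2.5, Var(x̄₁−x̄₂) = σ²(1/n₁ + 1/(k·n₁)) = σ²·(k+1)/(k·n₁).
So n₁ = (1 + 1/k)·((z_{α/2} + z_β)/d)² = 1.400 × (2.681/0.62)².
n₁ = 1.400 × 18.70 = 26.2.
Round up: n₁ = 27, giving n₂ = ⌈2.5 × 27⌉ = ⌈67.5⌉ = 68.

n₁ = 27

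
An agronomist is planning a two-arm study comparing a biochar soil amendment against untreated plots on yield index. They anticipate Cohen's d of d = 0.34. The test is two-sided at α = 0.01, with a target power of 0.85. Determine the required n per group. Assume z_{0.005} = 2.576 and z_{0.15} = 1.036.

For two independent groups with equal n: n = 2·((z_{α/2} + z_β) / d)².
z_{α/2} + z_β = 2.576 + 1.036 = 3.612.
n = 2 × (3.612 / 0.34)² = 2 × 10.624² = 2 × 112.86 = 225.7.
Round up to the next whole participant.

n = 226 per group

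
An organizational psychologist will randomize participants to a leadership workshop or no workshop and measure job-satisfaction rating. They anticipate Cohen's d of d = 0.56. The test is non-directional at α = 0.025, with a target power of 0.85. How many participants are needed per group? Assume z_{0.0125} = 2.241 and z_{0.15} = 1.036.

n = 69 per group

For two independent groups with equal n: n = 2·((z_{α/2} + z_β) / d)².
z_{α/2} + z_β = 2.241 + 1.036 = 3.277.
n = 2 × (3.277 / 0.56)² = 2 × 5.852² = 2 × 34.24 = 68.5.
Round up to the next whole participant.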